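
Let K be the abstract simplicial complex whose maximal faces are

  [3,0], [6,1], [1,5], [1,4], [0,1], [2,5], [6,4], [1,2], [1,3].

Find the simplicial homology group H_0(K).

H_0 ≅ Z.

Take the total order 0 < 1 < 2 < 3 < 4 < 5 < 6 on the vertex set. Then K (dimension 1) consists of the simplices:

  0-simplices (7): [0], [1], [2], [3], [4], [5], [6]
  1-simplices (9): [0,1], [0,3], [1,2], [1,3], [1,4], [1,5], [1,6], [2,5], [4,6]

so the chain groups are C_0 ≅ Z^7, C_1 ≅ Z^9.

∂_1: C_1 → C_0 maps an edge to its endpoints' difference, ∂[p,q] = q − p. For instance
  ∂[1,3] = [3] − [1].
As a 7×9 matrix over Z this has rank 6, with invariant factors (1,1,1,1,1,1).

From H_k ≅ ker(∂_k) / im(∂_{k+1}) we obtain:

  H_0: rank C_0 − rank ∂_1 = 7 − 6 = 1, and the invariant factors of ∂_1 are all 1, so H_0 ≅ Z.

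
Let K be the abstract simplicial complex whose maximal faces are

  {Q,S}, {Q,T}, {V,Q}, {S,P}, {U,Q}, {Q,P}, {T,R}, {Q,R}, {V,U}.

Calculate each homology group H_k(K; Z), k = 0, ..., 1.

K has 7 vertices, 9 edges.
rank ∂_0 = 0, rank ∂_1 = 6 ⇒ b_0 = 7 − 0 − 6 = 1; all invariant factors of ∂_1 are 1 so no torsion. So H_0 ≅ Z.
rank ∂_1 = 6, rank ∂_2 = 0 ⇒ b_1 = 9 − 6 − 0 = 3. So H_1 ≅ Z^3.

H_0 = Z,  H_1 = Z^3.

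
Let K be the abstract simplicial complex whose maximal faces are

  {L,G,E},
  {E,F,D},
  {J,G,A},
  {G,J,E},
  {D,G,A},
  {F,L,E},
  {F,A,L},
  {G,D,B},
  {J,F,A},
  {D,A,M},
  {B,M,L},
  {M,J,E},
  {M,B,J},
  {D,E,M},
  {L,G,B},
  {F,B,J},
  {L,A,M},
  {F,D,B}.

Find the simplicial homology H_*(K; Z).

K has 9 vertices, 27 edges, 18 triangles.
rank ∂_0 = 0, rank ∂_1 = 8 ⇒ b_0 = 9 − 0 − 8 = 1; all invariant factors of ∂_1 are 1 so no torsion. So H_0 ≅ Z.
rank ∂_1 = 8, rank ∂_2 = 17 ⇒ b_1 = 27 − 8 − 17 = 2; all invariant factors of ∂_2 are 1 so no torsion. So H_1 ≅ Z^2.
rank ∂_2 = 17, rank ∂_3 = 0 ⇒ b_2 = 18 − 17 − 0 = 1. So H_2 ≅ Z.

H_0 = Z,  H_1 = Z^2,  H_2 = Z.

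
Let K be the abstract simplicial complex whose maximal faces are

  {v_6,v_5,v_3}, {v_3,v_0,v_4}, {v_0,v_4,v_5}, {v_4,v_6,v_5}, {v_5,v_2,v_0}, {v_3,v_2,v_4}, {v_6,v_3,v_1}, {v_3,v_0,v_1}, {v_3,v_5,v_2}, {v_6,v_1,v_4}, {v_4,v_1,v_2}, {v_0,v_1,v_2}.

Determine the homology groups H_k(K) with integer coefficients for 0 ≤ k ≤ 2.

K has 7 vertices, 18 edges, 12 triangles.
rank ∂_0 = 0, rank ∂_1 = 6 ⇒ b_0 = 7 − 0 − 6 = 1; all invariant factors of ∂_1 are 1 so no torsion. So H_0 ≅ Z.
rank ∂_1 = 6, rank ∂_2 = 12 ⇒ b_1 = 18 − 6 − 12 = 0; ∂_2 has invariant factor(s) [2] giving torsion. So H_1 ≅ Z/2.
rank ∂_2 = 12, rank ∂_3 = 0 ⇒ b_2 = 12 − 12 − 0 = 0. So H_2 ≅ 0.

H_0 = Z,  H_1 = Z/2,  H_2 = 0.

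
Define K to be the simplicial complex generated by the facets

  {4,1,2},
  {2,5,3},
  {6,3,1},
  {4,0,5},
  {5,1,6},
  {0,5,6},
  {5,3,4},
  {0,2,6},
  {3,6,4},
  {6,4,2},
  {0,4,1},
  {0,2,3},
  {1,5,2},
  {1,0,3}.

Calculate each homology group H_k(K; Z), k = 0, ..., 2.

H_0 ≅ Z,  H_1 ≅ Z^2,  H_2 ≅ Z.

Fix the vertex order 0 < 1 < 2 < 3 < 4 < 5 < 6 and write every simplex with vertices in increasing order. Then dim K = 2 and the simplices of K are:

  0-simplices (7): [0], [1], [2], [3], [4], [5], [6]
  1-simplices (21): [0,1], [0,2], [0,3], [0,4], [0,5], [0,6], [1,2], [1,3], [1,4], [1,5], [1,6], [2,3], [2,4], [2,5], [2,6], [3,4], [3,5], [3,6], [4,5], [4,6], [5,6]
  2-simplices (14): [0,1,3], [0,1,4], [0,2,3], [0,2,6], [0,4,5], [0,5,6], [1,2,4], [1,2,5], [1,3,6], [1,5,6], [2,3,5], [2,4,6], [3,4,5], [3,4,6]

so the chain groups are C_0 ≅ Z^7, C_1 ≅ Z^21, C_2 ≅ Z^14.

Boundary ∂_1: C_1 → C_0 sends each edge [p,q] (with p < q) to q − p. For instance
  ∂[1,2] = [2] − [1].
This gives a 7×21 integer matrix of rank 6; reducing to Smith normal form yields diagonal entries (1,1,1,1,1,1).

Boundary ∂_2: C_2 → C_1 sends each 2-simplex [p,q,r] to [q,r] − [p,r] + [p,q]. For instance
  ∂[0,1,4] = [1,4] − [0,4] + [0,1],
  ∂[3,4,5] = [4,5] − [3,5] + [3,4].
This gives a 21×14 integer matrix of rank 13; reducing to Smith normal form yields diagonal entries (1,1,1,1,1,1,1,1,1,1,1,1,1).

Computing H_k = (kernel of ∂_k) / (image of ∂_{k+1}):

  H_0: rank C_0 − rank ∂_1 = 7 − 6 = 1, and the invariant factors of ∂_1 are all 1, so H_0 = Z.
  H_1: rank ker ∂_1 − rank ∂_2 = (21 − 6) − 13 = 2, and the invariant factors of ∂_2 are all 1, so H_1 = Z^2.
  H_2: rank ker ∂_2 − rank ∂_3 = (14 − 13) − 0 = 1, and there is no ∂_3, so H_2 = Z.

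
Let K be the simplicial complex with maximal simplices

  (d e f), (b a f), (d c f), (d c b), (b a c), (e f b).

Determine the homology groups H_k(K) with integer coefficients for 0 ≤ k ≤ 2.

H_0 = Z,  H_1 = Z,  H_2 = 0.

K has 6 vertices, 12 edges, 6 triangles.
rank ∂_0 = 0, rank ∂_1 = 5 ⇒ b_0 = 6 − 0 − 5 = 1; all invariant factors of ∂_1 are 1 so no torsion. So H_0 ≅ Z.
rank ∂_1 = 5, rank ∂_2 = 6 ⇒ b_1 = 12 − 5 − 6 = 1; all invariant factors of ∂_2 are 1 so no torsion. So H_1 ≅ Z.
rank ∂_2 = 6, rank ∂_3 = 0 ⇒ b_2 = 6 − 6 − 0 = 0. So H_2 ≅ 0.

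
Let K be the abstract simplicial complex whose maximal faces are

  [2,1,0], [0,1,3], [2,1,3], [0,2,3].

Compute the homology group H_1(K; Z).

K has 4 vertices, 6 edges, 4 triangles.
rank ∂_1 = 3, rank ∂_2 = 3 ⇒ b_1 = 6 − 3 − 3 = 0; all invariant factors of ∂_2 are 1 so no torsion. So H_1 ≅ 0.

H_1 = 0.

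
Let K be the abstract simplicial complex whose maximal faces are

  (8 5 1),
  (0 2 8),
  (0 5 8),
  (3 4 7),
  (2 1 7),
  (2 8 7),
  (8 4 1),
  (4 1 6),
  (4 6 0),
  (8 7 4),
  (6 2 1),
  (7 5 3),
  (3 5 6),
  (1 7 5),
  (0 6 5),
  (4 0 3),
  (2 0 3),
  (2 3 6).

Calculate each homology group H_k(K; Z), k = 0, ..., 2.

Fix the vertex order 0 < 1 < 2 < 3 < 4 < 5 < 6 < 7 < 8 and write every simplex with vertices in increasing order. Then dim K = 2 and the simplices of K are:

  0-simplices (9): [0], [1], [2], [3], [4], [5], [6], [7], [8]
  1-simplices (27): (27 of them)
  2-simplices (18): [0,2,3], [0,2,8], [0,3,4], [0,4,6], [0,5,6], [0,5,8], [1,2,6], [1,2,7], [1,4,6], [1,4,8], [1,5,7], [1,5,8], [2,3,6], [2,7,8], [3,4,7], [3,5,6], [3,5,7], [4,7,8]

so the chain groups are C_0 ≅ Z^9, C_1 ≅ Z^27, C_2 ≅ Z^18.

Boundary ∂_1: C_1 → C_0 is given by ∂[p,q] = [q] − [p]. For instance
  ∂[4,8] = [8] − [4].
This gives a 9×27 integer matrix of rank 8; reducing to Smith normal form yields diagonal entries (1,1,1,1,1,1,1,1).

Boundary ∂_2: C_2 → C_1 sends each 2-simplex [p,q,r] to [q,r] − [p,r] + [p,q]. For instance
  ∂[1,4,8] = [4,8] − [1,8] + [1,4],
  ∂[0,3,4] = [3,4] − [0,4] + [0,3].
As a 27×18 matrix over Z this has rank 18, with invariant factors (1,1,1,1,1,1,1,1,1,1,1,1,1,1,1,1,1,2).

Now H_k = ker ∂_k / im ∂_{k+1}, so:

  H_0: rank C_0 − rank ∂_1 = 9 − 8 = 1, and the invariant factors of ∂_1 are all 1, so H_0 = Z.
  H_1: rank ker ∂_1 − rank ∂_2 = (27 − 8) − 18 = 1, and ∂_2 has invariant factor 2 > 1, so H_1 = Z ⊕ Z/2Z.
  H_2: rank ker ∂_2 − rank ∂_3 = (18 − 18) − 0 = 0, and there is no ∂_3, so H_2 = 0.

As a check, the Euler characteristic is 9 − 27 + 18 = 0, which agrees with 1 − 1 + 0 = 0.
(K is a triangulation of the Klein bottle.)

H_0 ≅ Z,  H_1 ≅ Z ⊕ Z/2Z,  H_2 = 0.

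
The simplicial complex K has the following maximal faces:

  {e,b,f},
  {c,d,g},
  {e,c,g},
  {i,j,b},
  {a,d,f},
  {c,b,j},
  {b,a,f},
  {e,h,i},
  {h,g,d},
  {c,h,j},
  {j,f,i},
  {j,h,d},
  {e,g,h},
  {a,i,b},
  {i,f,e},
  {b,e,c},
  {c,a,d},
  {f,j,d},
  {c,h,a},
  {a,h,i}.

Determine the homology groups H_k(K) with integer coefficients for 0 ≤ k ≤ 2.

Fix the vertex order a < b < c < d < e < f < g < h < i < j and write every simplex with vertices in increasing order. Then dim K = 2 and the simplices of K are:

  0-simplices (10): a, b, c, d, e, f, g, h, i, j
  1-simplices (30): ab, ac, ad, af, ah, ai, bc, be, bf, bi, bj, cd, ce, cg, ch, cj, df, dg, dh, dj, ef, eg, eh, ei, fi, fj, gh, hi, hj, ij
  2-simplices (20): abf, abi, acd, ach, adf, ahi, bce, bcj, bef, bij, cdg, ceg, chj, dfj, dgh, dhj, efi, egh, ehi, fij

giving chain groups C_0 ≅ Z^10, C_1 ≅ Z^30, C_2 ≅ Z^20.

The boundary map ∂_1: C_1 → C_0 sends each edge [p,q] (with p < q) to q − p.
The resulting 10×30 matrix has rank 9, and its Smith normal form has invariant factors (1,1,1,1,1,1,1,1,1).

Boundary ∂_2: C_2 → C_1 sends each 2-simplex [p,q,r] to [q,r] − [p,r] + [p,q]. For instance
  ∂chj = hj − cj + ch,
  ∂bef = ef − bf + be.
As a 30×20 matrix over Z this has rank 20, with invariant factors (1,1,1,1,1,1,1,1,1,1,1,1,1,1,1,1,1,1,1,2).

Now H_k = ker ∂_k / im ∂_{k+1}, so:

  H_0: rank C_0 − rank ∂_1 = 10 − 9 = 1, and the invariant factors of ∂_1 are all 1, so H_0 = Z.
  H_1: rank ker ∂_1 − rank ∂_2 = (30 − 9) − 20 = 1, and ∂_2 has invariant factor 2 > 1, so H_1 = Z ⊕ Z_2.
  H_2: rank ker ∂_2 − rank ∂_3 = (20 − 20) − 0 = 0, and there is no ∂_3, so H_2 = 0.

H_0 ≅ Z,  H_1 ≅ Z ⊕ Z_2,  H_2 = 0.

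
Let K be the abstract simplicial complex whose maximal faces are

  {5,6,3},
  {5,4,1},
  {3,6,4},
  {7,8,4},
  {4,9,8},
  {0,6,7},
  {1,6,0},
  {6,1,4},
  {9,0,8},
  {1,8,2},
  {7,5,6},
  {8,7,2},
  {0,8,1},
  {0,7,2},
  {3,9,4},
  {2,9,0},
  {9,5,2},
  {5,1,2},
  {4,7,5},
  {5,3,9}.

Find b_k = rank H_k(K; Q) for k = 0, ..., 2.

b_0 = 1, b_1 = 1, b_2 = 0.

Fix the vertex order 0 < 1 < 2 < 3 < 4 < 5 < 6 < 7 < 8 < 9 and write every simplex with vertices in increasing order. Then dim K = 2 and the simplices of K are:

  0-simplices (10): [0], [1], [2], [3], [4], [5], [6], [7], [8], [9]
  1-simplices (30): (30 of them)
  2-simplices (20): (20 of them)

giving chain groups C_0 ≅ Z^10, C_1 ≅ Z^30, C_2 ≅ Z^20.

The boundary map ∂_1: C_1 → C_0 maps an edge to its endpoints' difference, ∂[p,q] = q − p.
The resulting 10×30 matrix has rank 9, and its Smith normal form has invariant factors (1,1,1,1,1,1,1,1,1).

Boundary ∂_2: C_2 → C_1 sends each 2-simplex [p,q,r] to [q,r] − [p,r] + [p,q]. For instance
  ∂[3,4,9] = [4,9] − [3,9] + [3,4],
  ∂[2,5,9] = [5,9] − [2,9] + [2,5].
The 30×20 boundary matrix has rank 20 and Smith normal form diag(1,1,1,1,1,1,1,1,1,1,1,1,1,1,1,1,1,1,1,2).

Now H_k = ker ∂_k / im ∂_{k+1}, so:

  H_0: rank C_0 − rank ∂_1 = 10 − 9 = 1, and the invariant factors of ∂_1 are all 1, so H_0 = Z.
  H_1: rank ker ∂_1 − rank ∂_2 = (30 − 9) − 20 = 1, and ∂_2 has invariant factor 2 > 1, so H_1 = Z ⊕ Z_2.
  H_2: rank ker ∂_2 − rank ∂_3 = (20 − 20) − 0 = 0, and there is no ∂_3, so H_2 = 0.

As a check, the Euler characteristic is 10 − 30 + 20 = 0, which agrees with 1 − 1 + 0 = 0.

Hence the Betti numbers are b_0 = 1, b_1 = 1, b_2 = 0.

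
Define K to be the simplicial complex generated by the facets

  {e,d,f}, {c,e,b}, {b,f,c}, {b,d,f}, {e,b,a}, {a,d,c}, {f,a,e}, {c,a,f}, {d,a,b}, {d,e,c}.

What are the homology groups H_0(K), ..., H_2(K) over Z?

We work with the vertex ordering a < b < c < d < e < f. The simplices of K, each written with vertices in increasing order, are:

  0-simplices (6): a, b, c, d, e, f
  1-simplices (15): ab, ac, ad, ae, af, bc, bd, be, bf, cd, ce, cf, de, df, ef
  2-simplices (10): abd, abe, acd, acf, aef, bce, bcf, bdf, cde, def

so the chain groups are C_0 ≅ Z^6, C_1 ≅ Z^15, C_2 ≅ Z^10.

The boundary map ∂_1: C_1 → C_0 sends each edge [p,q] (with p < q) to q − p.
As a 6×15 matrix over Z this has rank 5, with invariant factors (1,1,1,1,1).

The boundary map ∂_2: C_2 → C_1 sends each 2-simplex [p,q,r] to [q,r] − [p,r] + [p,q]. For instance
  ∂bdf = df − bf + bd,
  ∂cde = de − ce + cd.
The resulting 15×10 matrix has rank 10, and its Smith normal form has invariant factors (1,1,1,1,1,1,1,1,1,2).

Now H_k = ker ∂_k / im ∂_{k+1}, so:

  H_0: rank C_0 − rank ∂_1 = 6 − 5 = 1, and the invariant factors of ∂_1 are all 1, so H_0 = Z.
  H_1: rank ker ∂_1 − rank ∂_2 = (15 − 5) − 10 = 0, and ∂_2 has invariant factor 2 > 1, so H_1 = Z/2.
  H_2: rank ker ∂_2 − rank ∂_3 = (10 − 10) − 0 = 0, and there is no ∂_3, so H_2 = 0.

(K is a triangulation of the real projective plane RP^2.)

H_0 = Z,  H_1 = Z/2,  H_2 = 0.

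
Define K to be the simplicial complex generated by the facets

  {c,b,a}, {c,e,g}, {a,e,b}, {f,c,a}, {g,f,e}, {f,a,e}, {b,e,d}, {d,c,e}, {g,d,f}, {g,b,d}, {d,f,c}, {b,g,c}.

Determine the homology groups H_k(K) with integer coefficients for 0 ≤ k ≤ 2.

Take the total order a < b < c < d < e < f < g on the vertex set. Then K (dimension 2) consists of the simplices:

  0-simplices (7): a, b, c, d, e, f, g
  1-simplices (18): ab, ac, ae, af, bc, bd, be, bg, cd, ce, cf, cg, de, df, dg, ef, eg, fg
  2-simplices (12): abc, abe, acf, aef, bcg, bde, bdg, cde, cdf, ceg, dfg, efg

giving chain groups C_0 ≅ Z^7, C_1 ≅ Z^18, C_2 ≅ Z^12.

Boundary ∂_1: C_1 → C_0 maps an edge to its endpoints' difference, ∂[p,q] = q − p.
The 7×18 boundary matrix has rank 6 and Smith normal form diag(1,1,1,1,1,1).

The boundary map ∂_2: C_2 → C_1 sends each 2-simplex [p,q,r] to [q,r] − [p,r] + [p,q]. For instance
  ∂bde = de − be + bd,
  ∂abe = be − ae + ab.
As a 18×12 matrix over Z this has rank 12, with invariant factors (1,1,1,1,1,1,1,1,1,1,1,2).

Now H_k = ker ∂_k / im ∂_{k+1}, so:

  H_0: rank C_0 − rank ∂_1 = 7 − 6 = 1, and the invariant factors of ∂_1 are all 1, so H_0 = Z.
  H_1: rank ker ∂_1 − rank ∂_2 = (18 − 6) − 12 = 0, and ∂_2 has invariant factor 2 > 1, so H_1 = Z_2.
  H_2: rank ker ∂_2 − rank ∂_3 = (12 − 12) − 0 = 0, and there is no ∂_3, so H_2 = 0.

As a check, the Euler characteristic is 7 − 18 + 12 = 1, which agrees with 1 − 0 + 0 = 1.
(K is a triangulation of the real projective plane RP^2.)

H_0 = Z,  H_1 = Z_2,  H_2 = 0.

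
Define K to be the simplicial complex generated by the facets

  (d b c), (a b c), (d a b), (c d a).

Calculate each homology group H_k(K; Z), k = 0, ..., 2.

H_0 = Z,  H_1 = 0,  H_2 = Z.

Fix the vertex order a < b < c < d and write every simplex with vertices in increasing order. Then dim K = 2 and the simplices of K are:

  0-simplices (4): a, b, c, d
  1-simplices (6): ab, ac, ad, bc, bd, cd
  2-simplices (4): abc, abd, acd, bcd

giving chain groups C_0 ≅ Z^4, C_1 ≅ Z^6, C_2 ≅ Z^4.

∂_1: C_1 → C_0 sends each edge [p,q] (with p < q) to q − p.
As a 4×6 matrix over Z this has rank 3, with invariant factors (1,1,1).

Boundary ∂_2: C_2 → C_1 sends each 2-simplex [p,q,r] to [q,r] − [p,r] + [p,q]. For instance
  ∂abd = bd − ad + ab,
  ∂bcd = cd − bd + bc.
This gives a 6×4 integer matrix of rank 3; reducing to Smith normal form yields diagonal entries (1,1,1).

Reading off H_k = ker ∂_k / im ∂_{k+1}:

  H_0: rank C_0 − rank ∂_1 = 4 − 3 = 1, and the invariant factors of ∂_1 are all 1, so H_0 = Z.
  H_1: rank ker ∂_1 − rank ∂_2 = (6 − 3) − 3 = 0, and the invariant factors of ∂_2 are all 1, so H_1 = 0.
  H_2: rank ker ∂_2 − rank ∂_3 = (4 − 3) − 0 = 1, and there is no ∂_3, so H_2 = Z.

(K is a triangulation of the 2-sphere S^2.)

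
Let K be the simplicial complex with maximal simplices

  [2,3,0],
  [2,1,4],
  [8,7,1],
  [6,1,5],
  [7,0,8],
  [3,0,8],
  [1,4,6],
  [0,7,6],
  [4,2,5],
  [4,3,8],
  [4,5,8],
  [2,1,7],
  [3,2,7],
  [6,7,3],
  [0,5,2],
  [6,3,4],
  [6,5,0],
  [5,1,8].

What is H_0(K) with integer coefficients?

H_0 ≅ Z.

Order the vertices as 0 < 1 < 2 < 3 < 4 < 5 < 6 < 7 < 8. Listing each simplex with vertices in this order, K has dimension 2 with simplices:

  0-simplices (9): [0], [1], [2], [3], [4], [5], [6], [7], [8]
  1-simplices (27): (27 of them)
  2-simplices (18): [0,2,3], [0,2,5], [0,3,8], [0,5,6], [0,6,7], [0,7,8], [1,2,4], [1,2,7], [1,4,6], [1,5,6], [1,5,8], [1,7,8], [2,3,7], [2,4,5], [3,4,6], [3,4,8], [3,6,7], [4,5,8]

Hence C_0 ≅ Z^9, C_1 ≅ Z^27, C_2 ≅ Z^18.

The boundary map ∂_1: C_1 → C_0 is given by ∂[p,q] = [q] − [p]. For instance
  ∂[2,4] = [4] − [2].
This gives a 9×27 integer matrix of rank 8; reducing to Smith normal form yields diagonal entries (1,1,1,1,1,1,1,1).

The boundary map ∂_2: C_2 → C_1 sends each 2-simplex [p,q,r] to [q,r] − [p,r] + [p,q]. For instance
  ∂[4,5,8] = [5,8] − [4,8] + [4,5],
  ∂[3,6,7] = [6,7] − [3,7] + [3,6].
This gives a 27×18 integer matrix of rank 18; reducing to Smith normal form yields diagonal entries (1,1,1,1,1,1,1,1,1,1,1,1,1,1,1,1,1,2).

Reading off H_k = ker ∂_k / im ∂_{k+1}:

  H_0: rank C_0 − rank ∂_1 = 9 − 8 = 1, and the invariant factors of ∂_1 are all 1, so H_0 ≅ Z.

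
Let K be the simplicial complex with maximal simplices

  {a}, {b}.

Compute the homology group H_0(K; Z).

H_0 ≅ Z^2.

K has 2 vertices.
rank ∂_0 = 0, rank ∂_1 = 0 ⇒ b_0 = 2 − 0 − 0 = 2. So H_0 = Z^2.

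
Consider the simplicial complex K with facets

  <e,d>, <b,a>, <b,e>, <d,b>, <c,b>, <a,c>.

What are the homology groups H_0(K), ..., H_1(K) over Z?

We work with the vertex ordering a < b < c < d < e. The simplices of K, each written with vertices in increasing order, are:

  0-simplices (5): a, b, c, d, e
  1-simplices (6): ab, ac, bc, bd, be, de

Hence C_0 ≅ Z^5, C_1 ≅ Z^6.

The boundary map ∂_1: C_1 → C_0 sends each edge [p,q] (with p < q) to q − p. For instance
  ∂ac = c − a.
The resulting 5×6 matrix has rank 4, and its Smith normal form has invariant factors (1,1,1,1).

Computing H_k = (kernel of ∂_k) / (image of ∂_{k+1}):

  H_0: rank C_0 − rank ∂_1 = 5 − 4 = 1, and the invariant factors of ∂_1 are all 1, so H_0 ≅ Z.
  H_1: rank ker ∂_1 − rank ∂_2 = (6 − 4) − 0 = 2, and there is no ∂_2, so H_1 ≅ Z^2.

As a check, the Euler characteristic is 5 − 6 = -1, which agrees with 1 − 2 = -1.
(K is a triangulation of a wedge of 2 circles.)

H_0 ≅ Z,  H_1 ≅ Z^2.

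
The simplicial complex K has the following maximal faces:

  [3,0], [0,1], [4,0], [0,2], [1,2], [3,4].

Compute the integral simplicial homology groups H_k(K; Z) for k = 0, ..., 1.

H_0 = Z,  H_1 = Z^2.

Fix the vertex order 0 < 1 < 2 < 3 < 4 and write every simplex with vertices in increasing order. Then dim K = 1 and the simplices of K are:

  0-simplices (5): [0], [1], [2], [3], [4]
  1-simplices (6): [0,1], [0,2], [0,3], [0,4], [1,2], [3,4]

so the chain groups are C_0 ≅ Z^5, C_1 ≅ Z^6.

The boundary map ∂_1: C_1 → C_0 sends each edge [p,q] (with p < q) to q − p. For instance
  ∂[0,3] = [3] − [0].
As a 5×6 matrix over Z this has rank 4, with invariant factors (1,1,1,1).

Reading off H_k = ker ∂_k / im ∂_{k+1}:

  H_0: rank C_0 − rank ∂_1 = 5 − 4 = 1, and the invariant factors of ∂_1 are all 1, so H_0 ≅ Z.
  H_1: rank ker ∂_1 − rank ∂_2 = (6 − 4) − 0 = 2, and there is no ∂_2, so H_1 ≅ Z^2.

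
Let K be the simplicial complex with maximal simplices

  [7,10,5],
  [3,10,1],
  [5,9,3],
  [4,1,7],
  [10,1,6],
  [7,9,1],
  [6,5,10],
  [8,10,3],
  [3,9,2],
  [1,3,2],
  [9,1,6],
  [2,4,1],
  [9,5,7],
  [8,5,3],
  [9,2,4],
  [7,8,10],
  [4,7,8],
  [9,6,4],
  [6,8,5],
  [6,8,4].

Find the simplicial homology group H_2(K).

H_2 = 0.

K has 10 vertices, 30 edges, 20 triangles.
rank ∂_2 = 20, rank ∂_3 = 0 ⇒ b_2 = 20 − 20 − 0 = 0. So H_2 = 0.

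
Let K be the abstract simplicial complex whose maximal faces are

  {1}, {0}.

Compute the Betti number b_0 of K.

b_0 = 2.

Order the vertices as 0 < 1. Listing each simplex with vertices in this order, K has dimension 0 with simplices:

  0-simplices (2): [0], [1]

Hence C_0 ≅ Z^2.

Now H_k = ker ∂_k / im ∂_{k+1}, so:

  H_0: rank C_0 − rank ∂_1 = 2 − 0 = 2, and there is no ∂_1, so H_0 = Z^2.

Hence the Betti numbers are b_0 = 2.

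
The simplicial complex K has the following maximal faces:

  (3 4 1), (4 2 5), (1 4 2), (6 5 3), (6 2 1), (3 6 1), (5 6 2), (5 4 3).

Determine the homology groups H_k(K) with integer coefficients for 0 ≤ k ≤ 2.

H_0 ≅ Z,  H_1 = 0,  H_2 ≅ Z.

We work with the vertex ordering 1 < 2 < 3 < 4 < 5 < 6. The simplices of K, each written with vertices in increasing order, are:

  0-simplices (6): [1], [2], [3], [4], [5], [6]
  1-simplices (12): [1,2], [1,3], [1,4], [1,6], [2,4], [2,5], [2,6], [3,4], [3,5], [3,6], [4,5], [5,6]
  2-simplices (8): [1,2,4], [1,2,6], [1,3,4], [1,3,6], [2,4,5], [2,5,6], [3,4,5], [3,5,6]

Hence C_0 ≅ Z^6, C_1 ≅ Z^12, C_2 ≅ Z^8.

The boundary map ∂_1: C_1 → C_0 maps an edge to its endpoints' difference, ∂[p,q] = q − p. For instance
  ∂[2,6] = [6] − [2].
As a 6×12 matrix over Z this has rank 5, with invariant factors (1,1,1,1,1).

The boundary map ∂_2: C_2 → C_1 sends each 2-simplex [p,q,r] to [q,r] − [p,r] + [p,q]. For instance
  ∂[1,3,6] = [3,6] − [1,6] + [1,3],
  ∂[2,5,6] = [5,6] − [2,6] + [2,5].
The 12×8 boundary matrix has rank 7 and Smith normal form diag(1,1,1,1,1,1,1).

Computing H_k = (kernel of ∂_k) / (image of ∂_{k+1}):

  H_0: rank C_0 − rank ∂_1 = 6 − 5 = 1, and the invariant factors of ∂_1 are all 1, so H_0 = Z.
  H_1: rank ker ∂_1 − rank ∂_2 = (12 − 5) − 7 = 0, and the invariant factors of ∂_2 are all 1, so H_1 = 0.
  H_2: rank ker ∂_2 − rank ∂_3 = (8 − 7) − 0 = 1, and there is no ∂_3, so H_2 = Z.

As a check, the Euler characteristic is 6 − 12 + 8 = 2, which agrees with 1 − 0 + 1 = 2.
(K is a triangulation of the 2-sphere S^2.)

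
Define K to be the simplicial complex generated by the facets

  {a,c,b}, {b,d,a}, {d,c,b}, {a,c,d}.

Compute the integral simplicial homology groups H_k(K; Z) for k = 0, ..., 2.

K has 4 vertices, 6 edges, 4 triangles.
rank ∂_0 = 0, rank ∂_1 = 3 ⇒ b_0 = 4 − 0 − 3 = 1; all invariant factors of ∂_1 are 1 so no torsion. So H_0 ≅ Z.
rank ∂_1 = 3, rank ∂_2 = 3 ⇒ b_1 = 6 − 3 − 3 = 0; all invariant factors of ∂_2 are 1 so no torsion. So H_1 ≅ 0.
rank ∂_2 = 3, rank ∂_3 = 0 ⇒ b_2 = 4 − 3 − 0 = 1. So H_2 ≅ Z.

H_0 ≅ Z,  H_1 = 0,  H_2 ≅ Z.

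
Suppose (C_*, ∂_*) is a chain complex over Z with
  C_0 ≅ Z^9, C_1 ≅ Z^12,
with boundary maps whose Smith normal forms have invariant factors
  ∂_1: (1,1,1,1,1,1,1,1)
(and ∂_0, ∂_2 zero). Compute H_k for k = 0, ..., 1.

H_0 ≅ Z,  H_1 ≅ Z^4.

H_0: b_0 = 9 − 0 − 8 = 1; torsion from ∂_1 factors > 1: none. So H_0 ≅ Z.
H_1: b_1 = 12 − 8 − 0 = 4; torsion from ∂_2 factors > 1: none. So H_1 ≅ Z^4.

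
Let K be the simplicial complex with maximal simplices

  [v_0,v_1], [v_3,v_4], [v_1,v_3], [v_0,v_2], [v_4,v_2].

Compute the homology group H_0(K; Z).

H_0 ≅ Z.

Take the total order v_0 < v_1 < v_2 < v_3 < v_4 on the vertex set. Then K (dimension 1) consists of the simplices:

  0-simplices (5): [v_0], [v_1], [v_2], [v_3], [v_4]
  1-simplices (5): [v_0,v_1], [v_0,v_2], [v_1,v_3], [v_2,v_4], [v_3,v_4]

so the chain groups are C_0 ≅ Z^5, C_1 ≅ Z^5.

∂_1: C_1 → C_0 maps an edge to its endpoints' difference, ∂[p,q] = q − p. For instance
  ∂[v_3,v_4] = [v_4] − [v_3].
As a 5×5 matrix over Z this has rank 4, with invariant factors (1,1,1,1).

Reading off H_k = ker ∂_k / im ∂_{k+1}:

  H_0: rank C_0 − rank ∂_1 = 5 − 4 = 1, and the invariant factors of ∂_1 are all 1, so H_0 = Z.

(K is a triangulation of the circle S^1.)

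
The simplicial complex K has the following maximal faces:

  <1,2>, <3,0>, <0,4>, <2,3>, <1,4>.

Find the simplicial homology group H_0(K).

H_0 ≅ Z.

Take the total order 0 < 1 < 2 < 3 < 4 on the vertex set. Then K (dimension 1) consists of the simplices:

  0-simplices (5): [0], [1], [2], [3], [4]
  1-simplices (5): [0,3], [0,4], [1,2], [1,4], [2,3]

so the chain groups are C_0 ≅ Z^5, C_1 ≅ Z^5.

∂_1: C_1 → C_0 maps an edge to its endpoints' difference, ∂[p,q] = q − p. For instance
  ∂[1,2] = [2] − [1].
This gives a 5×5 integer matrix of rank 4; reducing to Smith normal form yields diagonal entries (1,1,1,1).

Computing H_k = (kernel of ∂_k) / (image of ∂_{k+1}):

  H_0: rank C_0 − rank ∂_1 = 5 − 4 = 1, and the invariant factors of ∂_1 are all 1, so H_0 ≅ Z.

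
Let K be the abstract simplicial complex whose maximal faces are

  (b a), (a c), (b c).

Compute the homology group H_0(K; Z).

Fix the vertex order a < b < c and write every simplex with vertices in increasing order. Then dim K = 1 and the simplices of K are:

  0-simplices (3): a, b, c
  1-simplices (3): ab, ac, bc

so the chain groups are C_0 ≅ Z^3, C_1 ≅ Z^3.

The boundary map ∂_1: C_1 → C_0 maps an edge to its endpoints' difference, ∂[p,q] = q − p.
The resulting 3×3 matrix has rank 2, and its Smith normal form has invariant factors (1,1).

Now H_k = ker ∂_k / im ∂_{k+1}, so:

  H_0: rank C_0 − rank ∂_1 = 3 − 2 = 1, and the invariant factors of ∂_1 are all 1, so H_0 ≅ Z.

H_0 = Z.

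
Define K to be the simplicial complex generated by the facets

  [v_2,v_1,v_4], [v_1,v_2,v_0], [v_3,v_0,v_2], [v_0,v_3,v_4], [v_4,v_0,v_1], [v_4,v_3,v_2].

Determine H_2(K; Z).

H_2 ≅ Z.

Take the total order v_0 < v_1 < v_2 < v_3 < v_4 on the vertex set. Then K (dimension 2) consists of the simplices:

  0-simplices (5): [v_0], [v_1], [v_2], [v_3], [v_4]
  1-simplices (9): [v_0,v_1], [v_0,v_2], [v_0,v_3], [v_0,v_4], [v_1,v_2], [v_1,v_4], [v_2,v_3], [v_2,v_4], [v_3,v_4]
  2-simplices (6): [v_0,v_1,v_2], [v_0,v_1,v_4], [v_0,v_2,v_3], [v_0,v_3,v_4], [v_1,v_2,v_4], [v_2,v_3,v_4]

giving chain groups C_0 ≅ Z^5, C_1 ≅ Z^9, C_2 ≅ Z^6.

Boundary ∂_1: C_1 → C_0 maps an edge to its endpoints' difference, ∂[p,q] = q − p. For instance
  ∂[v_2,v_4] = [v_4] − [v_2].
The 5×9 boundary matrix has rank 4 and Smith normal form diag(1,1,1,1).

The boundary map ∂_2: C_2 → C_1 acts by ∂[p,q,r] = [q,r] − [p,r] + [p,q]. For instance
  ∂[v_2,v_3,v_4] = [v_3,v_4] − [v_2,v_4] + [v_2,v_3],
  ∂[v_0,v_1,v_2] = [v_1,v_2] − [v_0,v_2] + [v_0,v_1].
This gives a 9×6 integer matrix of rank 5; reducing to Smith normal form yields diagonal entries (1,1,1,1,1).

Now H_k = ker ∂_k / im ∂_{k+1}, so:

  H_2: rank ker ∂_2 − rank ∂_3 = (6 − 5) − 0 = 1, and there is no ∂_3, so H_2 = Z.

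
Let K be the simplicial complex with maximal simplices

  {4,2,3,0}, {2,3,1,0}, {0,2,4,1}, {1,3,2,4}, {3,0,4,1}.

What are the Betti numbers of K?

Take the total order 0 < 1 < 2 < 3 < 4 on the vertex set. Then K (dimension 3) consists of the simplices:

  0-simplices (5): [0], [1], [2], [3], [4]
  1-simplices (10): [0,1], [0,2], [0,3], [0,4], [1,2], [1,3], [1,4], [2,3], [2,4], [3,4]
  2-simplices (10): [0,1,2], [0,1,3], [0,1,4], [0,2,3], [0,2,4], [0,3,4], [1,2,3], [1,2,4], [1,3,4], [2,3,4]
  3-simplices (5): [0,1,2,3], [0,1,2,4], [0,1,3,4], [0,2,3,4], [1,2,3,4]

so the chain groups are C_0 ≅ Z^5, C_1 ≅ Z^10, C_2 ≅ Z^10, C_3 ≅ Z^5.

Boundary ∂_1: C_1 → C_0 maps an edge to its endpoints' difference, ∂[p,q] = q − p. For instance
  ∂[0,4] = [4] − [0].
The resulting 5×10 matrix has rank 4, and its Smith normal form has invariant factors (1,1,1,1).

Boundary ∂_2: C_2 → C_1 sends each 2-simplex [p,q,r] to [q,r] − [p,r] + [p,q]. For instance
  ∂[2,3,4] = [3,4] − [2,4] + [2,3],
  ∂[0,3,4] = [3,4] − [0,4] + [0,3].
The resulting 10×10 matrix has rank 6, and its Smith normal form has invariant factors (1,1,1,1,1,1).

The boundary map ∂_3: C_3 → C_2 sends each 3-simplex σ to the alternating sum Σ_i (−1)^i (σ with its i-th vertex removed). For instance
  ∂[0,2,3,4] = [2,3,4] − [0,3,4] + [0,2,4] − [0,2,3],
  ∂[1,2,3,4] = [2,3,4] − [1,3,4] + [1,2,4] − [1,2,3].
As a 10×5 matrix over Z this has rank 4, with invariant factors (1,1,1,1).

Computing H_k = (kernel of ∂_k) / (image of ∂_{k+1}):

  H_0: rank C_0 − rank ∂_1 = 5 − 4 = 1, and the invariant factors of ∂_1 are all 1, so H_0 = Z.
  H_1: rank ker ∂_1 − rank ∂_2 = (10 − 4) − 6 = 0, and the invariant factors of ∂_2 are all 1, so H_1 = 0.
  H_2: rank ker ∂_2 − rank ∂_3 = (10 − 6) − 4 = 0, and the invariant factors of ∂_3 are all 1, so H_2 = 0.
  H_3: rank ker ∂_3 − rank ∂_4 = (5 − 4) − 0 = 1, and there is no ∂_4, so H_3 = Z.

(K is a triangulation of the 3-sphere S^3.)

Hence the Betti numbers are b_0 = 1, b_1 = 0, b_2 = 0, b_3 = 1.

b_0 = 1, b_1 = 0, b_2 = 0, b_3 = 1.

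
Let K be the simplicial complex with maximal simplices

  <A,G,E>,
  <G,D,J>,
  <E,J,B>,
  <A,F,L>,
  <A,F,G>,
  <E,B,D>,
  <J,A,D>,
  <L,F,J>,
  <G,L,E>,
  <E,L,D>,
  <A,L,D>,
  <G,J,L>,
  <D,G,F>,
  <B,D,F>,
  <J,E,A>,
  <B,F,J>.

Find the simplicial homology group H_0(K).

H_0 = Z.

We work with the vertex ordering A < B < D < E < F < G < J < L. The simplices of K, each written with vertices in increasing order, are:

  0-simplices (8): A, B, D, E, F, G, J, L
  1-simplices (24): AD, AE, AF, AG, AJ, AL, BD, BE, BF, BJ, DE, DF, DG, DJ, DL, EG, EJ, EL, FG, FJ, FL, GJ, GL, JL
  2-simplices (16): ADJ, ADL, AEG, AEJ, AFG, AFL, BDE, BDF, BEJ, BFJ, DEL, DFG, DGJ, EGL, FJL, GJL

Hence C_0 ≅ Z^8, C_1 ≅ Z^24, C_2 ≅ Z^16.

Boundary ∂_1: C_1 → C_0 is given by ∂[p,q] = [q] − [p].
This gives a 8×24 integer matrix of rank 7; reducing to Smith normal form yields diagonal entries (1,1,1,1,1,1,1).

Boundary ∂_2: C_2 → C_1 maps a triangle to the signed sum of its edges. For instance
  ∂BFJ = FJ − BJ + BF,
  ∂AFG = FG − AG + AF.
This gives a 24×16 integer matrix of rank 15; reducing to Smith normal form yields diagonal entries (1,1,1,1,1,1,1,1,1,1,1,1,1,1,1).

From H_k ≅ ker(∂_k) / im(∂_{k+1}) we obtain:

  H_0: rank C_0 − rank ∂_1 = 8 − 7 = 1, and the invariant factors of ∂_1 are all 1, so H_0 ≅ Z.

(K is a triangulation of the torus T^2.)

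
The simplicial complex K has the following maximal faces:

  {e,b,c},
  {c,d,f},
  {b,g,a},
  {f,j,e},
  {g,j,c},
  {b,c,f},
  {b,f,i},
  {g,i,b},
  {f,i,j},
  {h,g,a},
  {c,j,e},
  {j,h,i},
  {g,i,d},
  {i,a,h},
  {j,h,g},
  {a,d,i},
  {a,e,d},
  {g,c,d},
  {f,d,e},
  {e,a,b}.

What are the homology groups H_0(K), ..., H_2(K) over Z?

H_0 = Z,  H_1 = Z × Z/2,  H_2 = 0.

K has 10 vertices, 30 edges, 20 triangles.
rank ∂_0 = 0, rank ∂_1 = 9 ⇒ b_0 = 10 − 0 − 9 = 1; all invariant factors of ∂_1 are 1 so no torsion. So H_0 = Z.
rank ∂_1 = 9, rank ∂_2 = 20 ⇒ b_1 = 30 − 9 − 20 = 1; ∂_2 has invariant factor(s) [2] giving torsion. So H_1 = Z × Z/2.
rank ∂_2 = 20, rank ∂_3 = 0 ⇒ b_2 = 20 − 20 − 0 = 0. So H_2 = 0.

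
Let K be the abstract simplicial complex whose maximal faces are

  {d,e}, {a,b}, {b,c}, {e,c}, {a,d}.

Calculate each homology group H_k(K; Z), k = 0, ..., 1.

H_0 ≅ Z,  H_1 ≅ Z.

We work with the vertex ordering a < b < c < d < e. The simplices of K, each written with vertices in increasing order, are:

  0-simplices (5): a, b, c, d, e
  1-simplices (5): ab, ad, bc, ce, de

giving chain groups C_0 ≅ Z^5, C_1 ≅ Z^5.

Boundary ∂_1: C_1 → C_0 maps an edge to its endpoints' difference, ∂[p,q] = q − p.
This gives a 5×5 integer matrix of rank 4; reducing to Smith normal form yields diagonal entries (1,1,1,1).

Computing H_k = (kernel of ∂_k) / (image of ∂_{k+1}):

  H_0: rank C_0 − rank ∂_1 = 5 − 4 = 1, and the invariant factors of ∂_1 are all 1, so H_0 ≅ Z.
  H_1: rank ker ∂_1 − rank ∂_2 = (5 − 4) − 0 = 1, and there is no ∂_2, so H_1 ≅ Z.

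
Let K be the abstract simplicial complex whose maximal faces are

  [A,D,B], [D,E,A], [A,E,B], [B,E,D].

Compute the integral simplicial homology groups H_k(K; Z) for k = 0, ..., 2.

H_0 = Z,  H_1 = 0,  H_2 = Z.

Fix the vertex order A < B < D < E and write every simplex with vertices in increasing order. Then dim K = 2 and the simplices of K are:

  0-simplices (4): A, B, D, E
  1-simplices (6): AB, AD, AE, BD, BE, DE
  2-simplices (4): ABD, ABE, ADE, BDE

giving chain groups C_0 ≅ Z^4, C_1 ≅ Z^6, C_2 ≅ Z^4.

∂_1: C_1 → C_0 sends each edge [p,q] (with p < q) to q − p. For instance
  ∂AE = E − A.
This gives a 4×6 integer matrix of rank 3; reducing to Smith normal form yields diagonal entries (1,1,1).

∂_2: C_2 → C_1 acts by ∂[p,q,r] = [q,r] − [p,r] + [p,q]. For instance
  ∂ABE = BE − AE + AB,
  ∂BDE = DE − BE + BD.
The resulting 6×4 matrix has rank 3, and its Smith normal form has invariant factors (1,1,1).

Computing H_k = (kernel of ∂_k) / (image of ∂_{k+1}):

  H_0: rank C_0 − rank ∂_1 = 4 − 3 = 1, and the invariant factors of ∂_1 are all 1, so H_0 ≅ Z.
  H_1: rank ker ∂_1 − rank ∂_2 = (6 − 3) − 3 = 0, and the invariant factors of ∂_2 are all 1, so H_1 ≅ 0.
  H_2: rank ker ∂_2 − rank ∂_3 = (4 − 3) − 0 = 1, and there is no ∂_3, so H_2 ≅ Z.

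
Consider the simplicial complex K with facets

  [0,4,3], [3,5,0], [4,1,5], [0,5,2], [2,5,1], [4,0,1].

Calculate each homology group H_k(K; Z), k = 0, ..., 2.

Take the total order 0 < 1 < 2 < 3 < 4 < 5 on the vertex set. Then K (dimension 2) consists of the simplices:

  0-simplices (6): [0], [1], [2], [3], [4], [5]
  1-simplices (12): [0,1], [0,2], [0,3], [0,4], [0,5], [1,2], [1,4], [1,5], [2,5], [3,4], [3,5], [4,5]
  2-simplices (6): [0,1,4], [0,2,5], [0,3,4], [0,3,5], [1,2,5], [1,4,5]

giving chain groups C_0 ≅ Z^6, C_1 ≅ Z^12, C_2 ≅ Z^6.

The boundary map ∂_1: C_1 → C_0 maps an edge to its endpoints' difference, ∂[p,q] = q − p.
As a 6×12 matrix over Z this has rank 5, with invariant factors (1,1,1,1,1).

The boundary map ∂_2: C_2 → C_1 maps a triangle to the signed sum of its edges. For instance
  ∂[1,4,5] = [4,5] − [1,5] + [1,4],
  ∂[0,3,4] = [3,4] − [0,4] + [0,3].
As a 12×6 matrix over Z this has rank 6, with invariant factors (1,1,1,1,1,1).

From H_k ≅ ker(∂_k) / im(∂_{k+1}) we obtain:

  H_0: rank C_0 − rank ∂_1 = 6 − 5 = 1, and the invariant factors of ∂_1 are all 1, so H_0 ≅ Z.
  H_1: rank ker ∂_1 − rank ∂_2 = (12 − 5) − 6 = 1, and the invariant factors of ∂_2 are all 1, so H_1 ≅ Z.
  H_2: rank ker ∂_2 − rank ∂_3 = (6 − 6) − 0 = 0, and there is no ∂_3, so H_2 ≅ 0.

H_0 ≅ Z,  H_1 ≅ Z,  H_2 = 0.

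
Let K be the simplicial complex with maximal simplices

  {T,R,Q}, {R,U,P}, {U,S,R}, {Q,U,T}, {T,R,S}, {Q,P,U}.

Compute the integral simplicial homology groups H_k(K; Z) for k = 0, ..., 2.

Fix the vertex order P < Q < R < S < T < U and write every simplex with vertices in increasing order. Then dim K = 2 and the simplices of K are:

  0-simplices (6): P, Q, R, S, T, U
  1-simplices (12): PQ, PR, PU, QR, QT, QU, RS, RT, RU, ST, SU, TU
  2-simplices (6): PQU, PRU, QRT, QTU, RST, RSU

Hence C_0 ≅ Z^6, C_1 ≅ Z^12, C_2 ≅ Z^6.

The boundary map ∂_1: C_1 → C_0 maps an edge to its endpoints' difference, ∂[p,q] = q − p. For instance
  ∂PQ = Q − P.
As a 6×12 matrix over Z this has rank 5, with invariant factors (1,1,1,1,1).

Boundary ∂_2: C_2 → C_1 sends each 2-simplex [p,q,r] to [q,r] − [p,r] + [p,q]. For instance
  ∂RSU = SU − RU + RS,
  ∂QTU = TU − QU + QT.
The 12×6 boundary matrix has rank 6 and Smith normal form diag(1,1,1,1,1,1).

Now H_k = ker ∂_k / im ∂_{k+1}, so:

  H_0: rank C_0 − rank ∂_1 = 6 − 5 = 1, and the invariant factors of ∂_1 are all 1, so H_0 = Z.
  H_1: rank ker ∂_1 − rank ∂_2 = (12 − 5) − 6 = 1, and the invariant factors of ∂_2 are all 1, so H_1 = Z.
  H_2: rank ker ∂_2 − rank ∂_3 = (6 − 6) − 0 = 0, and there is no ∂_3, so H_2 = 0.

H_0 = Z,  H_1 = Z,  H_2 = 0.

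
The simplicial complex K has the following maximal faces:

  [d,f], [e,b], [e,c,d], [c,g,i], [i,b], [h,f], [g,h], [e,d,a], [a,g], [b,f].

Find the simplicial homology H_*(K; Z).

H_0 = Z,  H_1 = Z^4,  H_2 = 0.

Order the vertices as a < b < c < d < e < f < g < h < i. Listing each simplex with vertices in this order, K has dimension 2 with simplices:

  0-simplices (9): a, b, c, d, e, f, g, h, i
  1-simplices (15): ad, ae, ag, be, bf, bi, cd, ce, cg, ci, de, df, fh, gh, gi
  2-simplices (3): ade, cde, cgi

giving chain groups C_0 ≅ Z^9, C_1 ≅ Z^15, C_2 ≅ Z^3.

∂_1: C_1 → C_0 maps an edge to its endpoints' difference, ∂[p,q] = q − p. For instance
  ∂bf = f − b.
The 9×15 boundary matrix has rank 8 and Smith normal form diag(1,1,1,1,1,1,1,1).

∂_2: C_2 → C_1 sends each 2-simplex [p,q,r] to [q,r] − [p,r] + [p,q]. For instance
  ∂cgi = gi − ci + cg,
  ∂cde = de − ce + cd.
The 15×3 boundary matrix has rank 3 and Smith normal form diag(1,1,1).

Computing H_k = (kernel of ∂_k) / (image of ∂_{k+1}):

  H_0: rank C_0 − rank ∂_1 = 9 − 8 = 1, and the invariant factors of ∂_1 are all 1, so H_0 = Z.
  H_1: rank ker ∂_1 − rank ∂_2 = (15 − 8) − 3 = 4, and the invariant factors of ∂_2 are all 1, so H_1 = Z^4.
  H_2: rank ker ∂_2 − rank ∂_3 = (3 − 3) − 0 = 0, and there is no ∂_3, so H_2 = 0.

As a check, the Euler characteristic is 9 − 15 + 3 = -3, which agrees with 1 − 4 + 0 = -3.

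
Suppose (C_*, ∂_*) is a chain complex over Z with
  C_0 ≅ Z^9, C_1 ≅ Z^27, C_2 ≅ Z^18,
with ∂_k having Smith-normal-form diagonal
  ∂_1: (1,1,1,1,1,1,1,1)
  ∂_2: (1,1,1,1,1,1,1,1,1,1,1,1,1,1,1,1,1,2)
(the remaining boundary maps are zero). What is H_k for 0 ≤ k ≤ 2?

H_0: b_0 = 9 − 0 − 8 = 1; torsion from ∂_1 factors > 1: none. So H_0 ≅ Z.
H_1: b_1 = 27 − 8 − 18 = 1; torsion from ∂_2 factors > 1: [2]. So H_1 ≅ Z ⊕ Z/2Z.
H_2: b_2 = 18 − 18 − 0 = 0; torsion from ∂_3 factors > 1: none. So H_2 ≅ 0.

H_0 ≅ Z,  H_1 ≅ Z ⊕ Z/2Z,  H_2 = 0.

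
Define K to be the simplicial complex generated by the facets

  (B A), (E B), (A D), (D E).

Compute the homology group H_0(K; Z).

We work with the vertex ordering A < B < D < E. The simplices of K, each written with vertices in increasing order, are:

  0-simplices (4): A, B, D, E
  1-simplices (4): AB, AD, BE, DE

Hence C_0 ≅ Z^4, C_1 ≅ Z^4.

Boundary ∂_1: C_1 → C_0 is given by ∂[p,q] = [q] − [p]. For instance
  ∂AB = B − A.
This gives a 4×4 integer matrix of rank 3; reducing to Smith normal form yields diagonal entries (1,1,1).

Now H_k = ker ∂_k / im ∂_{k+1}, so:

  H_0: rank C_0 − rank ∂_1 = 4 − 3 = 1, and the invariant factors of ∂_1 are all 1, so H_0 ≅ Z.

H_0 ≅ Z.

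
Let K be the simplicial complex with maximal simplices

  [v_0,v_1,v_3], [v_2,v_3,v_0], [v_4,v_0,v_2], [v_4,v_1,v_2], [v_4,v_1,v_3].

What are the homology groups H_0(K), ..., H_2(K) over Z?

We work with the vertex ordering v_0 < v_1 < v_2 < v_3 < v_4. The simplices of K, each written with vertices in increasing order, are:

  0-simplices (5): [v_0], [v_1], [v_2], [v_3], [v_4]
  1-simplices (10): [v_0,v_1], [v_0,v_2], [v_0,v_3], [v_0,v_4], [v_1,v_2], [v_1,v_3], [v_1,v_4], [v_2,v_3], [v_2,v_4], [v_3,v_4]
  2-simplices (5): [v_0,v_1,v_3], [v_0,v_2,v_3], [v_0,v_2,v_4], [v_1,v_2,v_4], [v_1,v_3,v_4]

giving chain groups C_0 ≅ Z^5, C_1 ≅ Z^10, C_2 ≅ Z^5.

The boundary map ∂_1: C_1 → C_0 is given by ∂[p,q] = [q] − [p].
The resulting 5×10 matrix has rank 4, and its Smith normal form has invariant factors (1,1,1,1).

Boundary ∂_2: C_2 → C_1 acts by ∂[p,q,r] = [q,r] − [p,r] + [p,q]. For instance
  ∂[v_0,v_2,v_3] = [v_2,v_3] − [v_0,v_3] + [v_0,v_2],
  ∂[v_1,v_3,v_4] = [v_3,v_4] − [v_1,v_4] + [v_1,v_3].
This gives a 10×5 integer matrix of rank 5; reducing to Smith normal form yields diagonal entries (1,1,1,1,1).

Reading off H_k = ker ∂_k / im ∂_{k+1}:

  H_0: rank C_0 − rank ∂_1 = 5 − 4 = 1, and the invariant factors of ∂_1 are all 1, so H_0 = Z.
  H_1: rank ker ∂_1 − rank ∂_2 = (10 − 4) − 5 = 1, and the invariant factors of ∂_2 are all 1, so H_1 = Z.
  H_2: rank ker ∂_2 − rank ∂_3 = (5 − 5) − 0 = 0, and there is no ∂_3, so H_2 = 0.

(K is a triangulation of the Möbius band.)

H_0 ≅ Z,  H_1 ≅ Z,  H_2 = 0.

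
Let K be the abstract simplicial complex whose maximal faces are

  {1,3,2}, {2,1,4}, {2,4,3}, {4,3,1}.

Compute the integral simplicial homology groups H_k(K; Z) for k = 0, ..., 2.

We work with the vertex ordering 1 < 2 < 3 < 4. The simplices of K, each written with vertices in increasing order, are:

  0-simplices (4): [1], [2], [3], [4]
  1-simplices (6): [1,2], [1,3], [1,4], [2,3], [2,4], [3,4]
  2-simplices (4): [1,2,3], [1,2,4], [1,3,4], [2,3,4]

giving chain groups C_0 ≅ Z^4, C_1 ≅ Z^6, C_2 ≅ Z^4.

Boundary ∂_1: C_1 → C_0 is given by ∂[p,q] = [q] − [p]. For instance
  ∂[1,2] = [2] − [1].
The 4×6 boundary matrix has rank 3 and Smith normal form diag(1,1,1).

Boundary ∂_2: C_2 → C_1 maps a triangle to the signed sum of its edges. For instance
  ∂[1,3,4] = [3,4] − [1,4] + [1,3],
  ∂[1,2,3] = [2,3] − [1,3] + [1,2].
As a 6×4 matrix over Z this has rank 3, with invariant factors (1,1,1).

Computing H_k = (kernel of ∂_k) / (image of ∂_{k+1}):

  H_0: rank C_0 − rank ∂_1 = 4 − 3 = 1, and the invariant factors of ∂_1 are all 1, so H_0 = Z.
  H_1: rank ker ∂_1 − rank ∂_2 = (6 − 3) − 3 = 0, and the invariant factors of ∂_2 are all 1, so H_1 = 0.
  H_2: rank ker ∂_2 − rank ∂_3 = (4 − 3) − 0 = 1, and there is no ∂_3, so H_2 = Z.

(K is a triangulation of the 2-sphere S^2.)

H_0 ≅ Z,  H_1 = 0,  H_2 ≅ Z.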